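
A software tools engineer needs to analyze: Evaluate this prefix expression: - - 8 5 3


Parsing prefix expression: - - 8 5 3
Step 1: Innermost operation '- 8 5'
  8 - 5 = 3
Step 2: Outer operation '- [3] 3'
  3 - 3 = 0

0


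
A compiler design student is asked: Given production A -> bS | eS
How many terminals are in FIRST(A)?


Production: A -> bS | eS
Examining each alternative for leading terminals:
  A -> bS : first terminal = 'b'
  A -> eS : first terminal = 'e'
FIRST(A) = {b, e}
Count: 2

2


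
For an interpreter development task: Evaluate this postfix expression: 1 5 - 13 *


Processing tokens left to right:
Push 1, Push 5
Pop 1 and 5, compute 1 - 5 = -4, push -4
Push 13
Pop -4 and 13, compute -4 * 13 = -52, push -52
Stack result: -52

-52


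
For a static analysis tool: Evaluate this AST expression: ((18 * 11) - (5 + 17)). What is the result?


Expression: ((18 * 11) - (5 + 17))
Evaluating step by step:
  18 * 11 = 198
  5 + 17 = 22
  198 - 22 = 176
Result: 176

176


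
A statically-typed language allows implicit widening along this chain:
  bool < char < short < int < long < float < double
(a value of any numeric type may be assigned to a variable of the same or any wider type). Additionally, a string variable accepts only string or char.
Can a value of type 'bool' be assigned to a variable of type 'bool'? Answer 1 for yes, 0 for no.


Target variable type: bool
Source value type: bool
Numeric ranks: bool=0, bool=0
Widening allowed iff rank(source) <= rank(target): 0 <= 0? Yes
Result: 1

1


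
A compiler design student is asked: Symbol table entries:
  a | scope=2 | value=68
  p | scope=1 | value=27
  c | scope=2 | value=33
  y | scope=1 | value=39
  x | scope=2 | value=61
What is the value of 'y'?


Searching symbol table for 'y':
  a | scope=2 | value=68
  p | scope=1 | value=27
  c | scope=2 | value=33
  y | scope=1 | value=39 <- MATCH
  x | scope=2 | value=61
Found 'y' at scope 1 with value 39

39


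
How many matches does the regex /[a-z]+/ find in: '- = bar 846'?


Pattern: /[a-z]+/ (identifiers)
Input: '- = bar 846'
Scanning for matches:
  Match 1: 'bar'
Total matches: 1

1


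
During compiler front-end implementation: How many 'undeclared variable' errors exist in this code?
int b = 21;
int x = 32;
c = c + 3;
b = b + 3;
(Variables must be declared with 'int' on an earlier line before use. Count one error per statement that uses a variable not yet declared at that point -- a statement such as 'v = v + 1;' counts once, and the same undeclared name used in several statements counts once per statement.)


Scanning code line by line:
  Line 1: declare 'b' -> declared = ['b']
  Line 2: declare 'x' -> declared = ['b', 'x']
  Line 3: use 'c' -> ERROR (undeclared)
  Line 4: use 'b' -> OK (declared)
Total undeclared variable errors: 1

1


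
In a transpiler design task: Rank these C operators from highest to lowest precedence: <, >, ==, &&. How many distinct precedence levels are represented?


Looking up precedence for each operator:
  < -> precedence 4
  > -> precedence 4
  == -> precedence 3
  && -> precedence 2
Sorted highest to lowest: <, >, ==, &&
Distinct precedence values: [4, 3, 2]
Number of distinct levels: 3

3


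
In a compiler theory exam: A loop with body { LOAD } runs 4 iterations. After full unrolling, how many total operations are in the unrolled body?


Loop body operations: LOAD (1 op per iteration)
Unrolling 4 iterations:
  Iteration 1: LOAD (1 ops)
  Iteration 2: LOAD (1 ops)
  Iteration 3: LOAD (1 ops)
  Iteration 4: LOAD (1 ops)
Total: 4 iterations * 1 ops/iter = 4 operations

4


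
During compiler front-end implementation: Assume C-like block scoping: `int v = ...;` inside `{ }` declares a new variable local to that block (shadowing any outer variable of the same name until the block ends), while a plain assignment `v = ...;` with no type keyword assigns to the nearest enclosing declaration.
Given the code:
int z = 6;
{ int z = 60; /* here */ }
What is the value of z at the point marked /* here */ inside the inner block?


Analyzing scoping rules:
Outer scope: declares z = 6
Inner block: 'int z = 60;' declares a NEW z that shadows the outer one
Inside the block the inner declaration is in scope -> 60
Result: 60

60


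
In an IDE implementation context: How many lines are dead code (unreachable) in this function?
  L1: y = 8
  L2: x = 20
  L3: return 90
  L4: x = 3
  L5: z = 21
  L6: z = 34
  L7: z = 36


Analyzing control flow:
  L1: reachable (before return)
  L2: reachable (before return)
  L3: reachable (return statement)
  L4: DEAD (after return at L3)
  L5: DEAD (after return at L3)
  L6: DEAD (after return at L3)
  L7: DEAD (after return at L3)
Return at L3, total lines = 7
Dead lines: L4 through L7
Count: 4

4


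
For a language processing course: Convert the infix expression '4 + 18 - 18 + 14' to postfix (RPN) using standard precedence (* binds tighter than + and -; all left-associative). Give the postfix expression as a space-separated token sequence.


Applying the shunting-yard algorithm:
  Operand 4 -> output
  Push '+' onto operator stack -> op-stack: [+]
  Operand 18 -> output
  See '-' (prec 1); top '+' (prec 1) >= it -> pop '+' to output
  Push '-' onto operator stack -> op-stack: [-]
  Operand 18 -> output
  See '+' (prec 1); top '-' (prec 1) >= it -> pop '-' to output
  Push '+' onto operator stack -> op-stack: [+]
  Operand 14 -> output
  End of input: pop '+' to output
Postfix result: 4 18 + 18 - 14 +

4 18 + 18 - 14 +


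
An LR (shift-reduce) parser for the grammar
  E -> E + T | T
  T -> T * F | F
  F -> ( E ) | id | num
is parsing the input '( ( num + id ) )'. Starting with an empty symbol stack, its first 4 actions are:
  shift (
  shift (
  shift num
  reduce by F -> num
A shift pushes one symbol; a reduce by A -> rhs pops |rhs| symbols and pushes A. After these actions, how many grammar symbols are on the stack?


Tracking the symbol stack through each action:
  Action 1: shift '(' : push -> stack = [(] (size 1)
  Action 2: shift '(' : push -> stack = [(, (] (size 2)
  Action 3: shift 'num' : push -> stack = [(, (, num] (size 3)
  Action 4: reduce by F -> num : pop 1, push F -> stack = [(, (, F] (size 3)
Final stack size: 3

3


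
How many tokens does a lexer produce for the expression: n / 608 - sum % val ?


Scanning 'n / 608 - sum % val'
Token 1: 'n' -> identifier
Token 2: '/' -> operator
Token 3: '608' -> integer_literal
Token 4: '-' -> operator
Token 5: 'sum' -> identifier
Token 6: '%' -> operator
Token 7: 'val' -> identifier
Total tokens: 7

7


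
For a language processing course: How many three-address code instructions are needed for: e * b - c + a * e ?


Expression: e * b - c + a * e
Generating three-address code (respecting * over +/- precedence):
  Instruction 1: t1 = e * b
  Instruction 2: t2 = a * e
  Instruction 3: t3 = t1 - c
  Instruction 4: t4 = t3 + t2
Total instructions: 4

4


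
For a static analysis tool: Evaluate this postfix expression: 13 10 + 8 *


Processing tokens left to right:
Push 13, Push 10
Pop 13 and 10, compute 13 + 10 = 23, push 23
Push 8
Pop 23 and 8, compute 23 * 8 = 184, push 184
Stack result: 184

184


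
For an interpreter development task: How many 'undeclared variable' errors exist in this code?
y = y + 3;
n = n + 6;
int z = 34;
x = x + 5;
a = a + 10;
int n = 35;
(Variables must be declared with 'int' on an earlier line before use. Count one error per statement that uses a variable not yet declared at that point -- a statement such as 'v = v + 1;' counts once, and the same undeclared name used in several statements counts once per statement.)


Scanning code line by line:
  Line 1: use 'y' -> ERROR (undeclared)
  Line 2: use 'n' -> ERROR (undeclared)
  Line 3: declare 'z' -> declared = ['z']
  Line 4: use 'x' -> ERROR (undeclared)
  Line 5: use 'a' -> ERROR (undeclared)
  Line 6: declare 'n' -> declared = ['n', 'z']
Total undeclared variable errors: 4

4


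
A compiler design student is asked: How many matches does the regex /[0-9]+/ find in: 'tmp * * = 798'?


Pattern: /[0-9]+/ (int literals)
Input: 'tmp * * = 798'
Scanning for matches:
  Match 1: '798'
Total matches: 1

1


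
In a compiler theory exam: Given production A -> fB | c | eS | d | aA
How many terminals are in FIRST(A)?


Production: A -> fB | c | eS | d | aA
Examining each alternative for leading terminals:
  A -> fB : first terminal = 'f'
  A -> c : first terminal = 'c'
  A -> eS : first terminal = 'e'
  A -> d : first terminal = 'd'
  A -> aA : first terminal = 'a'
FIRST(A) = {a, c, d, e, f}
Count: 5

5


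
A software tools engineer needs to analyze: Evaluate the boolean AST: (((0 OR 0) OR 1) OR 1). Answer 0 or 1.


Step 1: Evaluate inner node
  0 OR 0 = 0
Step 2: Evaluate next node
  0 OR 1 = 1
Step 3: Evaluate root node
  1 OR 1 = 1

1


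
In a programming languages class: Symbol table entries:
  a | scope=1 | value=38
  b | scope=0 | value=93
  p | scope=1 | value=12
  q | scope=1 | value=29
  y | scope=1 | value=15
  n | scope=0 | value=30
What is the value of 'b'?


Searching symbol table for 'b':
  a | scope=1 | value=38
  b | scope=0 | value=93 <- MATCH
  p | scope=1 | value=12
  q | scope=1 | value=29
  y | scope=1 | value=15
  n | scope=0 | value=30
Found 'b' at scope 0 with value 93

93


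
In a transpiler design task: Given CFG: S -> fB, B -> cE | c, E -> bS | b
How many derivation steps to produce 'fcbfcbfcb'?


Grammar: S -> fB, B -> cE | c, E -> bS | b
Deriving 'fcbfcbfcb':
Step 1: S -> fB => fB
Step 2: B -> cE => fcE
Step 3: E -> bS => fcbS
Step 4: S -> fB => fcbfB
Step 5: B -> cE => fcbfcE
Step 6: E -> bS => fcbfcbS
Step 7: S -> fB => fcbfcbfB
Step 8: B -> cE => fcbfcbfcE
Step 9: E -> b => fcbfcbfcb
Total derivation steps: 9

9


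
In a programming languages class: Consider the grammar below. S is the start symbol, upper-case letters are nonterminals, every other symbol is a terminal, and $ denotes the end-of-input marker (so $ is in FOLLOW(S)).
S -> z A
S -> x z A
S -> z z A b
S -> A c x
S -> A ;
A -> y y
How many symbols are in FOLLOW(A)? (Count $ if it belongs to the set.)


S is the start symbol and does not occur in any rule body, so FOLLOW(S) = {$}.
Examining every occurrence of A in a rule body:
  S -> z A : A is at the right end -> add FOLLOW(S) = {$}
  S -> x z A : A is at the right end -> add FOLLOW(S) = {$} (already in the set)
  S -> z z A b : A is followed by terminal 'b' -> add 'b'
  S -> A c x : A is followed by terminal 'c' -> add 'c'
  S -> A ; : A is followed by terminal ';' -> add ';'
  A -> y y : A does not occur in the body -> contributes nothing
FOLLOW(A) = {;, b, c, $}
Count: 4

4


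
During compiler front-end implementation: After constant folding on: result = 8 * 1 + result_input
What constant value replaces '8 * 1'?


Identifying constant sub-expression:
  Original: result = 8 * 1 + result_input
  8 and 1 are both compile-time constants
  Evaluating: 8 * 1 = 8
  After folding: result = 8 + result_input

8


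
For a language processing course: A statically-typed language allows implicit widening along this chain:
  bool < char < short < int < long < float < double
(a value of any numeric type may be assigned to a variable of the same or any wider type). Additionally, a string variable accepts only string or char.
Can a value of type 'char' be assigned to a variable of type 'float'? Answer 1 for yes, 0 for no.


Target variable type: float
Source value type: char
Numeric ranks: char=1, float=5
Widening allowed iff rank(source) <= rank(target): 1 <= 5? Yes
Result: 1

1


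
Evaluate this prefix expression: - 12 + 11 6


Parsing prefix expression: - 12 + 11 6
Step 1: Innermost operation '+ 11 6'
  11 + 6 = 17
Step 2: Outer operation '- 12 [17]'
  12 - 17 = -5

-5


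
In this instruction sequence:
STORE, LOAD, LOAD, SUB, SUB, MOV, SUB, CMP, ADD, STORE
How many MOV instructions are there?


Scanning instruction sequence for MOV:
  Position 1: STORE
  Position 2: LOAD
  Position 3: LOAD
  Position 4: SUB
  Position 5: SUB
  Position 6: MOV <- MATCH
  Position 7: SUB
  Position 8: CMP
  Position 9: ADD
  Position 10: STORE
Matches at positions: [6]
Total MOV count: 1

1


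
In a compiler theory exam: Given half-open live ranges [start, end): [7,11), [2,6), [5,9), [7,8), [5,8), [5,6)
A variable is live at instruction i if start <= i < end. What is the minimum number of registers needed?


Live ranges:
  Var0: [7, 11)
  Var1: [2, 6)
  Var2: [5, 9)
  Var3: [7, 8)
  Var4: [5, 8)
  Var5: [5, 6)
Sweep-line events (position, delta, active):
  pos=2 start -> active=1
  pos=5 start -> active=2
  pos=5 start -> active=3
  pos=5 start -> active=4
  pos=6 end -> active=3
  pos=6 end -> active=2
  pos=7 start -> active=3
  pos=7 start -> active=4
  pos=8 end -> active=3
  pos=8 end -> active=2
  pos=9 end -> active=1
  pos=11 end -> active=0
Maximum simultaneous active: 4
Minimum registers needed: 4

4


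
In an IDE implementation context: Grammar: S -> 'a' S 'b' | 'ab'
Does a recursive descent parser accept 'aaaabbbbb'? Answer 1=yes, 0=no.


Grammar accepts strings of the form a^n b^n (n >= 1)
Word: 'aaaabbbbb'
Counting: 4 a's and 5 b's
Check: 4 == 5? No
Mismatch: a-count != b-count
Rejected

0


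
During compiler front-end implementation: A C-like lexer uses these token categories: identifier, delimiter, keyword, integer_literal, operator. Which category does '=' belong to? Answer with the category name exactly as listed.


Token: '='
Checking categories:
  identifier: no
  integer_literal: no
  operator: YES
  keyword: no
  delimiter: no
Category: operator

operator


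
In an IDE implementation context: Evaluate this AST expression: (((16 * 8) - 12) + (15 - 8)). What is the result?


Expression: (((16 * 8) - 12) + (15 - 8))
Evaluating step by step:
  16 * 8 = 128
  128 - 12 = 116
  15 - 8 = 7
  116 + 7 = 123
Result: 123

123


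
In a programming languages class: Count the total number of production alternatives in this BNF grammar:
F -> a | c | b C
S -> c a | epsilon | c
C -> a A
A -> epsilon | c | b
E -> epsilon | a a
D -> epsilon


Counting alternatives per rule:
  F: 3 alternative(s)
  S: 3 alternative(s)
  C: 1 alternative(s)
  A: 3 alternative(s)
  E: 2 alternative(s)
  D: 1 alternative(s)
Sum: 3 + 3 + 1 + 3 + 2 + 1 = 13

13


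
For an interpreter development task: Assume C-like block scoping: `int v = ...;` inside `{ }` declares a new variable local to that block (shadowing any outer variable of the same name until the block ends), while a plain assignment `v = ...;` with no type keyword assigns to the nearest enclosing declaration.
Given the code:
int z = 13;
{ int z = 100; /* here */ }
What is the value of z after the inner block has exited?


Analyzing scoping rules:
Outer scope: declares z = 13
Inner block: 'int z = 100;' declares a NEW z that shadows the outer one
When the block exits the inner z goes out of scope; the outer z was never modified -> 13
Result: 13

13


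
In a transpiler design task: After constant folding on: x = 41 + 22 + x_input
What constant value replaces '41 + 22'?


Identifying constant sub-expression:
  Original: x = 41 + 22 + x_input
  41 and 22 are both compile-time constants
  Evaluating: 41 + 22 = 63
  After folding: x = 63 + x_input

63


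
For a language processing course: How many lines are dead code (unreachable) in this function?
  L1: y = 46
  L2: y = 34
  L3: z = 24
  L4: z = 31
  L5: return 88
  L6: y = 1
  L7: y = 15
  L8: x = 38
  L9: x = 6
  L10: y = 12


Analyzing control flow:
  L1: reachable (before return)
  L2: reachable (before return)
  L3: reachable (before return)
  L4: reachable (before return)
  L5: reachable (return statement)
  L6: DEAD (after return at L5)
  L7: DEAD (after return at L5)
  L8: DEAD (after return at L5)
  L9: DEAD (after return at L5)
  L10: DEAD (after return at L5)
Return at L5, total lines = 10
Dead lines: L6 through L10
Count: 5

5


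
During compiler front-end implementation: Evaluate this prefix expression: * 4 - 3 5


Parsing prefix expression: * 4 - 3 5
Step 1: Innermost operation '- 3 5'
  3 - 5 = -2
Step 2: Outer operation '* 4 [-2]'
  4 * -2 = -8

-8


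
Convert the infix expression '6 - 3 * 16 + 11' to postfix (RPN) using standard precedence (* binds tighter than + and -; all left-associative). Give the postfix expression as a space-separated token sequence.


Applying the shunting-yard algorithm:
  Operand 6 -> output
  Push '-' onto operator stack -> op-stack: [-]
  Operand 3 -> output
  Push '*' onto operator stack -> op-stack: [-, *]
  Operand 16 -> output
  See '+' (prec 1); top '*' (prec 2) >= it -> pop '*' to output
  See '+' (prec 1); top '-' (prec 1) >= it -> pop '-' to output
  Push '+' onto operator stack -> op-stack: [+]
  Operand 11 -> output
  End of input: pop '+' to output
Postfix result: 6 3 16 * - 11 +

6 3 16 * - 11 +


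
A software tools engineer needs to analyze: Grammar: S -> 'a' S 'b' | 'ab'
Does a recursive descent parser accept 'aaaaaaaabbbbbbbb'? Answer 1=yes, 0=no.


Grammar accepts strings of the form a^n b^n (n >= 1)
Word: 'aaaaaaaabbbbbbbb'
Counting: 8 a's and 8 b's
Check: 8 == 8? Yes
Derivation (S -> aSb applied 7 time(s), then S -> ab): S => aSb => aaSbb => aaaSbbb => aaaaSbbbb => aaaaaSbbbbb => aaaaaaSbbbbbb => aaaaaaaSbbbbbbb => aaaaaaaabbbbbbbb
Accepted

1


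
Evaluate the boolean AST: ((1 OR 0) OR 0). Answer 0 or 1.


Step 1: Evaluate inner node
  1 OR 0 = 1
Step 2: Evaluate root node
  1 OR 0 = 1

1


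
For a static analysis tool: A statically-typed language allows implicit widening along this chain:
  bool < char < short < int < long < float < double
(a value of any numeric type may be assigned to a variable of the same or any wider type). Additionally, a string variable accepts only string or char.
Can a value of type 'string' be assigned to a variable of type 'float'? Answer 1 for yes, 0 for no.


Target variable type: float
Source value type: string
Rule: string cannot widen to any numeric type
Result: 0

0


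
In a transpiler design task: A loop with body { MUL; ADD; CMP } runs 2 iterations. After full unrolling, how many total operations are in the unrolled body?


Loop body operations: MUL, ADD, CMP (3 ops per iteration)
Unrolling 2 iterations:
  Iteration 1: MUL, ADD, CMP (3 ops)
  Iteration 2: MUL, ADD, CMP (3 ops)
Total: 2 iterations * 3 ops/iter = 6 operations

6


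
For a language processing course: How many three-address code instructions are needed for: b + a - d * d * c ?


Expression: b + a - d * d * c
Generating three-address code (respecting * over +/- precedence):
  Instruction 1: t1 = d * d
  Instruction 2: t2 = t1 * c
  Instruction 3: t3 = b + a
  Instruction 4: t4 = t3 - t2
Total instructions: 4

4


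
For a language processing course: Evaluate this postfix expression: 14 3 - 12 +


Processing tokens left to right:
Push 14, Push 3
Pop 14 and 3, compute 14 - 3 = 11, push 11
Push 12
Pop 11 and 12, compute 11 + 12 = 23, push 23
Stack result: 23

23


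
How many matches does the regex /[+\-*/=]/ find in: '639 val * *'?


Pattern: /[+\-*/=]/ (operators)
Input: '639 val * *'
Scanning for matches:
  Match 1: '*'
  Match 2: '*'
Total matches: 2

2


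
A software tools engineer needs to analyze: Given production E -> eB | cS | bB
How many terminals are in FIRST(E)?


Production: E -> eB | cS | bB
Examining each alternative for leading terminals:
  E -> eB : first terminal = 'e'
  E -> cS : first terminal = 'c'
  E -> bB : first terminal = 'b'
FIRST(E) = {b, c, e}
Count: 3

3


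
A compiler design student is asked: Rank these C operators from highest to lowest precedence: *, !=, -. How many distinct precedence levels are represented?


Looking up precedence for each operator:
  * -> precedence 6
  != -> precedence 3
  - -> precedence 5
Sorted highest to lowest: *, -, !=
Distinct precedence values: [6, 5, 3]
Number of distinct levels: 3

3


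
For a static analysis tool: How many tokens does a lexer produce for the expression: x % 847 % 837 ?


Scanning 'x % 847 % 837'
Token 1: 'x' -> identifier
Token 2: '%' -> operator
Token 3: '847' -> integer_literal
Token 4: '%' -> operator
Token 5: '837' -> integer_literal
Total tokens: 5

5


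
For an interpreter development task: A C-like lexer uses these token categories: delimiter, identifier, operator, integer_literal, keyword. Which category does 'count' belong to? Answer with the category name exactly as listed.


Token: 'count'
Checking categories:
  identifier: YES
  integer_literal: no
  operator: no
  keyword: no
  delimiter: no
Category: identifier

identifier


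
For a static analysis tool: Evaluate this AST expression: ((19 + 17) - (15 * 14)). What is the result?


Expression: ((19 + 17) - (15 * 14))
Evaluating step by step:
  19 + 17 = 36
  15 * 14 = 210
  36 - 210 = -174
Result: -174

-174


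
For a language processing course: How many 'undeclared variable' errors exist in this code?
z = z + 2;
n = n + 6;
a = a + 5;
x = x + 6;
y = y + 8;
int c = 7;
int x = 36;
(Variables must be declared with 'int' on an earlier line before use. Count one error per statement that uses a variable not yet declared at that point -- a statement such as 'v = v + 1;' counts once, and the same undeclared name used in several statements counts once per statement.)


Scanning code line by line:
  Line 1: use 'z' -> ERROR (undeclared)
  Line 2: use 'n' -> ERROR (undeclared)
  Line 3: use 'a' -> ERROR (undeclared)
  Line 4: use 'x' -> ERROR (undeclared)
  Line 5: use 'y' -> ERROR (undeclared)
  Line 6: declare 'c' -> declared = ['c']
  Line 7: declare 'x' -> declared = ['c', 'x']
Total undeclared variable errors: 5

5


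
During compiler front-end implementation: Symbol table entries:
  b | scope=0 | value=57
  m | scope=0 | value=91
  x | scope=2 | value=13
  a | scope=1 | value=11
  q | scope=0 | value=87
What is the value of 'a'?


Searching symbol table for 'a':
  b | scope=0 | value=57
  m | scope=0 | value=91
  x | scope=2 | value=13
  a | scope=1 | value=11 <- MATCH
  q | scope=0 | value=87
Found 'a' at scope 1 with value 11

11


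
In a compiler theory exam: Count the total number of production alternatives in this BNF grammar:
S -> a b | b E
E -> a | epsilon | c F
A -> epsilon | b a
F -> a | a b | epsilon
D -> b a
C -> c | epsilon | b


Counting alternatives per rule:
  S: 2 alternative(s)
  E: 3 alternative(s)
  A: 2 alternative(s)
  F: 3 alternative(s)
  D: 1 alternative(s)
  C: 3 alternative(s)
Sum: 2 + 3 + 2 + 3 + 1 + 3 = 14

14


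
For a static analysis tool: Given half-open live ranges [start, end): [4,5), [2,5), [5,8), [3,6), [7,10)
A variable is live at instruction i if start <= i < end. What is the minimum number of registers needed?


Live ranges:
  Var0: [4, 5)
  Var1: [2, 5)
  Var2: [5, 8)
  Var3: [3, 6)
  Var4: [7, 10)
Sweep-line events (position, delta, active):
  pos=2 start -> active=1
  pos=3 start -> active=2
  pos=4 start -> active=3
  pos=5 end -> active=2
  pos=5 end -> active=1
  pos=5 start -> active=2
  pos=6 end -> active=1
  pos=7 start -> active=2
  pos=8 end -> active=1
  pos=10 end -> active=0
Maximum simultaneous active: 3
Minimum registers needed: 3

3


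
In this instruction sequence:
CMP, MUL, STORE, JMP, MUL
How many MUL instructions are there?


Scanning instruction sequence for MUL:
  Position 1: CMP
  Position 2: MUL <- MATCH
  Position 3: STORE
  Position 4: JMP
  Position 5: MUL <- MATCH
Matches at positions: [2, 5]
Total MUL count: 2

2


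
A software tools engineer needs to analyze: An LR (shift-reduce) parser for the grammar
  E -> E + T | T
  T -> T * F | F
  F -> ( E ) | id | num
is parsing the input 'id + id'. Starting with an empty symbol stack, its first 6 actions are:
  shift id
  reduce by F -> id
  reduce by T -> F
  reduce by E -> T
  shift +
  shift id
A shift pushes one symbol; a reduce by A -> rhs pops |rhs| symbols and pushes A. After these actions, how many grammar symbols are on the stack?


Tracking the symbol stack through each action:
  Action 1: shift 'id' : push -> stack = [id] (size 1)
  Action 2: reduce by F -> id : pop 1, push F -> stack = [F] (size 1)
  Action 3: reduce by T -> F : pop 1, push T -> stack = [T] (size 1)
  Action 4: reduce by E -> T : pop 1, push E -> stack = [E] (size 1)
  Action 5: shift '+' : push -> stack = [E, +] (size 2)
  Action 6: shift 'id' : push -> stack = [E, +, id] (size 3)
Final stack size: 3

3


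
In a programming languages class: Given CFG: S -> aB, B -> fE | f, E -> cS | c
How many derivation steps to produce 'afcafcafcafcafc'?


Grammar: S -> aB, B -> fE | f, E -> cS | c
Deriving 'afcafcafcafcafc':
Step 1: S -> aB => aB
Step 2: B -> fE => afE
Step 3: E -> cS => afcS
Step 4: S -> aB => afcaB
Step 5: B -> fE => afcafE
Step 6: E -> cS => afcafcS
Step 7: S -> aB => afcafcaB
Step 8: B -> fE => afcafcafE
Step 9: E -> cS => afcafcafcS
Step 10: S -> aB => afcafcafcaB
Step 11: B -> fE => afcafcafcafE
Step 12: E -> cS => afcafcafcafcS
Step 13: S -> aB => afcafcafcafcaB
Step 14: B -> fE => afcafcafcafcafE
Step 15: E -> c => afcafcafcafcafc
Total derivation steps: 15

15


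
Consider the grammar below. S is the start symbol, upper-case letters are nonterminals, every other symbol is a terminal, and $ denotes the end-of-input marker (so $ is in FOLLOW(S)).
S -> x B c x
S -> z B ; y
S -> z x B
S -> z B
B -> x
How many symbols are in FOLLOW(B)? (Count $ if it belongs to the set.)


S is the start symbol and does not occur in any rule body, so FOLLOW(S) = {$}.
Examining every occurrence of B in a rule body:
  S -> x B c x : B is followed by terminal 'c' -> add 'c'
  S -> z B ; y : B is followed by terminal ';' -> add ';'
  S -> z x B : B is at the right end -> add FOLLOW(S) = {$}
  S -> z B : B is at the right end -> add FOLLOW(S) = {$} (already in the set)
  B -> x : B does not occur in the body -> contributes nothing
FOLLOW(B) = {;, c, $}
Count: 3

3


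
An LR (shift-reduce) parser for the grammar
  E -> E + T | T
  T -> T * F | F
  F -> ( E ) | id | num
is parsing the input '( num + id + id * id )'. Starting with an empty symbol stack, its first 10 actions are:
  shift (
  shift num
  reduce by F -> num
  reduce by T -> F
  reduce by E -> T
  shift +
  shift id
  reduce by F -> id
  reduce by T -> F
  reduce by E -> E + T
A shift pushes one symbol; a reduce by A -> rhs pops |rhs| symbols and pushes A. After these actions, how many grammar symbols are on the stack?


Tracking the symbol stack through each action:
  Action 1: shift '(' : push -> stack = [(] (size 1)
  Action 2: shift 'num' : push -> stack = [(, num] (size 2)
  Action 3: reduce by F -> num : pop 1, push F -> stack = [(, F] (size 2)
  Action 4: reduce by T -> F : pop 1, push T -> stack = [(, T] (size 2)
  Action 5: reduce by E -> T : pop 1, push E -> stack = [(, E] (size 2)
  Action 6: shift '+' : push -> stack = [(, E, +] (size 3)
  Action 7: shift 'id' : push -> stack = [(, E, +, id] (size 4)
  Action 8: reduce by F -> id : pop 1, push F -> stack = [(, E, +, F] (size 4)
  Action 9: reduce by T -> F : pop 1, push T -> stack = [(, E, +, T] (size 4)
  Action 10: reduce by E -> E + T : pop 3, push E -> stack = [(, E] (size 2)
Final stack size: 2

2


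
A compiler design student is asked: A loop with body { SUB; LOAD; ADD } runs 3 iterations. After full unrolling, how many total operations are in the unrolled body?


Loop body operations: SUB, LOAD, ADD (3 ops per iteration)
Unrolling 3 iterations:
  Iteration 1: SUB, LOAD, ADD (3 ops)
  Iteration 2: SUB, LOAD, ADD (3 ops)
  Iteration 3: SUB, LOAD, ADD (3 ops)
Total: 3 iterations * 3 ops/iter = 9 operations

9


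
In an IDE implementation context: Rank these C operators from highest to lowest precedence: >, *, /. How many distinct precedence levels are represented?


Looking up precedence for each operator:
  > -> precedence 4
  * -> precedence 6
  / -> precedence 6
Sorted highest to lowest: *, /, >
Distinct precedence values: [6, 4]
Number of distinct levels: 2

2


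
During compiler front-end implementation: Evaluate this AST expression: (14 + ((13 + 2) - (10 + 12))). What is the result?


Expression: (14 + ((13 + 2) - (10 + 12)))
Evaluating step by step:
  13 + 2 = 15
  10 + 12 = 22
  15 - 22 = -7
  14 + -7 = 7
Result: 7

7


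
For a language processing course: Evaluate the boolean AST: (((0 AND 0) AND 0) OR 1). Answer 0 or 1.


Step 1: Evaluate inner node
  0 AND 0 = 0
Step 2: Evaluate next node
  0 AND 0 = 0
Step 3: Evaluate root node
  0 OR 1 = 1

1


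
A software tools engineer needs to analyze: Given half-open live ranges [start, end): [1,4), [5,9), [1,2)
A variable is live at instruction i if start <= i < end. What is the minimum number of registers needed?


Live ranges:
  Var0: [1, 4)
  Var1: [5, 9)
  Var2: [1, 2)
Sweep-line events (position, delta, active):
  pos=1 start -> active=1
  pos=1 start -> active=2
  pos=2 end -> active=1
  pos=4 end -> active=0
  pos=5 start -> active=1
  pos=9 end -> active=0
Maximum simultaneous active: 2
Minimum registers needed: 2

2


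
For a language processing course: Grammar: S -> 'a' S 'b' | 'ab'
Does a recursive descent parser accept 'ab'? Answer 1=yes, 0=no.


Grammar accepts strings of the form a^n b^n (n >= 1)
Word: 'ab'
Counting: 1 a's and 1 b's
Check: 1 == 1? Yes
Derivation (S -> aSb applied 0 time(s), then S -> ab): S => ab
Accepted

1


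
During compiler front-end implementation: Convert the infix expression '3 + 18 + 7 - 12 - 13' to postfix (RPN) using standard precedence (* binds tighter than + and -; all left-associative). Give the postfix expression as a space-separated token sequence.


Applying the shunting-yard algorithm:
  Operand 3 -> output
  Push '+' onto operator stack -> op-stack: [+]
  Operand 18 -> output
  See '+' (prec 1); top '+' (prec 1) >= it -> pop '+' to output
  Push '+' onto operator stack -> op-stack: [+]
  Operand 7 -> output
  See '-' (prec 1); top '+' (prec 1) >= it -> pop '+' to output
  Push '-' onto operator stack -> op-stack: [-]
  Operand 12 -> output
  See '-' (prec 1); top '-' (prec 1) >= it -> pop '-' to output
  Push '-' onto operator stack -> op-stack: [-]
  Operand 13 -> output
  End of input: pop '-' to output
Postfix result: 3 18 + 7 + 12 - 13 -

3 18 + 7 + 12 - 13 -


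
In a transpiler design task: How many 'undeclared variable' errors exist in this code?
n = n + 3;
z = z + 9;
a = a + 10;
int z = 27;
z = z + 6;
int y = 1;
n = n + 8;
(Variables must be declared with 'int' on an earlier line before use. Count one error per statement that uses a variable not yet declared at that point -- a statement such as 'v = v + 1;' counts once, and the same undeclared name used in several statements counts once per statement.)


Scanning code line by line:
  Line 1: use 'n' -> ERROR (undeclared)
  Line 2: use 'z' -> ERROR (undeclared)
  Line 3: use 'a' -> ERROR (undeclared)
  Line 4: declare 'z' -> declared = ['z']
  Line 5: use 'z' -> OK (declared)
  Line 6: declare 'y' -> declared = ['y', 'z']
  Line 7: use 'n' -> ERROR (undeclared)
Total undeclared variable errors: 4

4


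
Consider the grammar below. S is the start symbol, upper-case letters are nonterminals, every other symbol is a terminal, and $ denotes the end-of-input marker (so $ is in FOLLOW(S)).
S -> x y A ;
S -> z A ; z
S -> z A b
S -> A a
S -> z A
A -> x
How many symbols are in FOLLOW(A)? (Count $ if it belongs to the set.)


S is the start symbol and does not occur in any rule body, so FOLLOW(S) = {$}.
Examining every occurrence of A in a rule body:
  S -> x y A ; : A is followed by terminal ';' -> add ';'
  S -> z A ; z : A is followed by terminal ';' -> add ';' (already in the set)
  S -> z A b : A is followed by terminal 'b' -> add 'b'
  S -> A a : A is followed by terminal 'a' -> add 'a'
  S -> z A : A is at the right end -> add FOLLOW(S) = {$}
  A -> x : A does not occur in the body -> contributes nothing
FOLLOW(A) = {;, a, b, $}
Count: 4

4


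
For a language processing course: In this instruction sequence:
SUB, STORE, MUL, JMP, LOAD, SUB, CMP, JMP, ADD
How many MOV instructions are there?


Scanning instruction sequence for MOV:
  Position 1: SUB
  Position 2: STORE
  Position 3: MUL
  Position 4: JMP
  Position 5: LOAD
  Position 6: SUB
  Position 7: CMP
  Position 8: JMP
  Position 9: ADD
Matches at positions: []
Total MOV count: 0

0


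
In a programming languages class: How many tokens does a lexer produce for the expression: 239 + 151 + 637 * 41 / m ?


Scanning '239 + 151 + 637 * 41 / m'
Token 1: '239' -> integer_literal
Token 2: '+' -> operator
Token 3: '151' -> integer_literal
Token 4: '+' -> operator
Token 5: '637' -> integer_literal
Token 6: '*' -> operator
Token 7: '41' -> integer_literal
Token 8: '/' -> operator
Token 9: 'm' -> identifier
Total tokens: 9

9


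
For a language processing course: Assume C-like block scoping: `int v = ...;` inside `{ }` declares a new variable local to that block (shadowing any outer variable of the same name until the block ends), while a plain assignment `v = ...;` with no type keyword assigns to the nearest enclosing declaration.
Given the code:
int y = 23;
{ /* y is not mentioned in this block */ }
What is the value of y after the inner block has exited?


Analyzing scoping rules:
Outer scope: declares y = 23
Inner block: y is neither redeclared nor assigned -> unchanged
After the block -> 23
Result: 23

23


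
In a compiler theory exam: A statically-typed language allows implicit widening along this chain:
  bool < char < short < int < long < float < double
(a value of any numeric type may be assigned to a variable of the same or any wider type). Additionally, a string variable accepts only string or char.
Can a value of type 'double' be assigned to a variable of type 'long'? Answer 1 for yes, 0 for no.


Target variable type: long
Source value type: double
Numeric ranks: double=6, long=4
Widening allowed iff rank(source) <= rank(target): 6 <= 4? No
Result: 0

0


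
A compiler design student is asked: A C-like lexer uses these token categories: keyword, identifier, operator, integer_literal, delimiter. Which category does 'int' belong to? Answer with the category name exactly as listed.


Token: 'int'
Checking categories:
  identifier: no
  integer_literal: no
  operator: no
  keyword: YES
  delimiter: no
Category: keyword

keyword


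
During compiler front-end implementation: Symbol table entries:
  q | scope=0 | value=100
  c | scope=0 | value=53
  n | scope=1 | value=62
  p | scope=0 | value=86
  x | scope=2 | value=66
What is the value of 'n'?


Searching symbol table for 'n':
  q | scope=0 | value=100
  c | scope=0 | value=53
  n | scope=1 | value=62 <- MATCH
  p | scope=0 | value=86
  x | scope=2 | value=66
Found 'n' at scope 1 with value 62

62


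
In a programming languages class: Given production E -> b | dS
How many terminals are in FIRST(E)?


Production: E -> b | dS
Examining each alternative for leading terminals:
  E -> b : first terminal = 'b'
  E -> dS : first terminal = 'd'
FIRST(E) = {b, d}
Count: 2

2


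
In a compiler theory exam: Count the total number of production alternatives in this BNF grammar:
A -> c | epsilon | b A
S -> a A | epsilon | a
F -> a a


Counting alternatives per rule:
  A: 3 alternative(s)
  S: 3 alternative(s)
  F: 1 alternative(s)
Sum: 3 + 3 + 1 = 7

7


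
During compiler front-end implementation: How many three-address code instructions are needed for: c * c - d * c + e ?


Expression: c * c - d * c + e
Generating three-address code (respecting * over +/- precedence):
  Instruction 1: t1 = c * c
  Instruction 2: t2 = d * c
  Instruction 3: t3 = t1 - t2
  Instruction 4: t4 = t3 + e
Total instructions: 4

4


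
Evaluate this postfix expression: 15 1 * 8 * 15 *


Processing tokens left to right:
Push 15, Push 1
Pop 15 and 1, compute 15 * 1 = 15, push 15
Push 8
Pop 15 and 8, compute 15 * 8 = 120, push 120
Push 15
Pop 120 and 15, compute 120 * 15 = 1800, push 1800
Stack result: 1800

1800


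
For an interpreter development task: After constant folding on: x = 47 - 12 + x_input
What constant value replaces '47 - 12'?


Identifying constant sub-expression:
  Original: x = 47 - 12 + x_input
  47 and 12 are both compile-time constants
  Evaluating: 47 - 12 = 35
  After folding: x = 35 + x_input

35


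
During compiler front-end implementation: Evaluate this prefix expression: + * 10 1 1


Parsing prefix expression: + * 10 1 1
Step 1: Innermost operation '* 10 1'
  10 * 1 = 10
Step 2: Outer operation '+ [10] 1'
  10 + 1 = 11

11


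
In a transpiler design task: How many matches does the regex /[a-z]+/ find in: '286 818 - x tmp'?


Pattern: /[a-z]+/ (identifiers)
Input: '286 818 - x tmp'
Scanning for matches:
  Match 1: 'x'
  Match 2: 'tmp'
Total matches: 2

2


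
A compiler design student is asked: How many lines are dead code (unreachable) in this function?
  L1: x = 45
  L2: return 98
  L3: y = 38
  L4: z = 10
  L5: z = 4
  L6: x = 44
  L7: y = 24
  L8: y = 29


Analyzing control flow:
  L1: reachable (before return)
  L2: reachable (return statement)
  L3: DEAD (after return at L2)
  L4: DEAD (after return at L2)
  L5: DEAD (after return at L2)
  L6: DEAD (after return at L2)
  L7: DEAD (after return at L2)
  L8: DEAD (after return at L2)
Return at L2, total lines = 8
Dead lines: L3 through L8
Count: 6

6


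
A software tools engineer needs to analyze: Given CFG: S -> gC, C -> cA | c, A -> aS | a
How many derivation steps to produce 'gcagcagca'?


Grammar: S -> gC, C -> cA | c, A -> aS | a
Deriving 'gcagcagca':
Step 1: S -> gC => gC
Step 2: C -> cA => gcA
Step 3: A -> aS => gcaS
Step 4: S -> gC => gcagC
Step 5: C -> cA => gcagcA
Step 6: A -> aS => gcagcaS
Step 7: S -> gC => gcagcagC
Step 8: C -> cA => gcagcagcA
Step 9: A -> a => gcagcagca
Total derivation steps: 9

9


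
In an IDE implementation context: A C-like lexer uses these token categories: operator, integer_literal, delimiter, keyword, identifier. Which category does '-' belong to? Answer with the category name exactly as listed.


Token: '-'
Checking categories:
  identifier: no
  integer_literal: no
  operator: YES
  keyword: no
  delimiter: no
Category: operator

operator


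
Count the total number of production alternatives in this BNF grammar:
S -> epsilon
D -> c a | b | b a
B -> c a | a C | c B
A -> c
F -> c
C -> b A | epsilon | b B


Counting alternatives per rule:
  S: 1 alternative(s)
  D: 3 alternative(s)
  B: 3 alternative(s)
  A: 1 alternative(s)
  F: 1 alternative(s)
  C: 3 alternative(s)
Sum: 1 + 3 + 3 + 1 + 1 + 3 = 12

12


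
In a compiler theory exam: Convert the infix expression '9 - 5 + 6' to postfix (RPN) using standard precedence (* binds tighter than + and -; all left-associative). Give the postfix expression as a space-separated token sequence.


Applying the shunting-yard algorithm:
  Operand 9 -> output
  Push '-' onto operator stack -> op-stack: [-]
  Operand 5 -> output
  See '+' (prec 1); top '-' (prec 1) >= it -> pop '-' to output
  Push '+' onto operator stack -> op-stack: [+]
  Operand 6 -> output
  End of input: pop '+' to output
Postfix result: 9 5 - 6 +

9 5 - 6 +


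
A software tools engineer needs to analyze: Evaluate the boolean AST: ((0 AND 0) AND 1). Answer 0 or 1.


Step 1: Evaluate inner node
  0 AND 0 = 0
Step 2: Evaluate root node
  0 AND 1 = 0

0


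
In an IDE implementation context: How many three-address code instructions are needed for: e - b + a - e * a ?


Expression: e - b + a - e * a
Generating three-address code (respecting * over +/- precedence):
  Instruction 1: t1 = e * a
  Instruction 2: t2 = e - b
  Instruction 3: t3 = t2 + a
  Instruction 4: t4 = t3 - t1
Total instructions: 4

4


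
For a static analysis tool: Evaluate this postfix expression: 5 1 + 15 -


Processing tokens left to right:
Push 5, Push 1
Pop 5 and 1, compute 5 + 1 = 6, push 6
Push 15
Pop 6 and 15, compute 6 - 15 = -9, push -9
Stack result: -9

-9


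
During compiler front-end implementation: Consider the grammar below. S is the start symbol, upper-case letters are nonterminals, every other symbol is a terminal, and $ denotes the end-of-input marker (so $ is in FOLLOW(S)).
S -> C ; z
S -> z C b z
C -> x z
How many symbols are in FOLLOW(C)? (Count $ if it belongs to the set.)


S is the start symbol and does not occur in any rule body, so FOLLOW(S) = {$}.
Examining every occurrence of C in a rule body:
  S -> C ; z : C is followed by terminal ';' -> add ';'
  S -> z C b z : C is followed by terminal 'b' -> add 'b'
  C -> x z : C does not occur in the body -> contributes nothing
FOLLOW(C) = {;, b}
Count: 2

2
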